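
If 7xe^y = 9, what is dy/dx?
Apply d/dx to both sides, remembering that y depends on x. Each occurrence of y therefore brings in a y' = dy/dx via the chain rule.

With F(x, y) equal to the left-hand side minus the right, differentiate F term by term:
  d/dx[7x·e^(y)] = 7x·y'·e^(y) + 7e^(y)
  d/dx[-9] = 0
Adding these up, d/dx[F] = 0 becomes
  (7e^(y)) + (7x·e^(y))·y' = 0,
so isolating y',
  dy/dx = -(7e^(y))/(7x·e^(y)) = -1/x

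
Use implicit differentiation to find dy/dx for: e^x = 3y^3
Differentiate the relation implicitly: treat y = y(x) and apply the chain rule, so every y-derivative picks up a y' = dy/dx factor.

With everything moved to the left-hand side, differentiate term by term:
  d/dx[-3y^3] = -9y^2·y'
  d/dx[e^(x)] = e^(x)

Separating the contributions that come from x directly and those that come through y:
  without y':      e^(x)
  multiplying y':  -9y^2

so (e^(x)) + (-9y^2)·y' = 0, and therefore
  dy/dx = -(e^(x))/(-9y^2) = e^(x)/(9y^2)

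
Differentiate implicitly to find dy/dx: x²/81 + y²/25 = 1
Take d/dx of both sides. Since y is implicitly a function of x, the chain rule attaches a y' = dy/dx factor whenever we differentiate through y.

Set F(x, y) = (left side) − (right side), so the curve is F = 0. Differentiating each term of F:
  d/dx[x^2/81] = 2x/81
  d/dx[y^2/25] = 2y·y'/25
  d/dx[-1] = 0

Collecting, the y'-free part is the partial derivative in x and the y' coefficient is the partial derivative in y:
  ∂F/∂x = 2x/81
  ∂F/∂y = 2y/25

so d/dx[F(x, y(x))] = ∂F/∂x + (∂F/∂y)·y' = 0. Rearranging,
  dy/dx = -(∂F/∂x)/(∂F/∂y) = -(2x/81)/(2y/25) = -25x/(81y)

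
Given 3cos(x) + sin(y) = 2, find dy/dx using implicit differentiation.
Differentiate both sides with respect to x, treating y as y(x). By the chain rule, any term containing y contributes a factor of y' = dy/dx when we differentiate it.

Move every term to one side and write the relation as F(x, y) = 0. Term by term,
  d/dx[sin(y)] = y'·cos(y)
  d/dx[3cos(x)] = -3sin(x)
  d/dx[-2] = 0

The pieces without y' make up ∂F/∂x and the coefficient of y' is ∂F/∂y:
  ∂F/∂x = -3sin(x),
  ∂F/∂y = cos(y).

Since d/dx[F] = ∂F/∂x + (∂F/∂y)·y' = 0, solve for y':
  (∂F/∂y)·y' = -∂F/∂x
  dy/dx = -(∂F/∂x)/(∂F/∂y) = -(-3sin(x))/(cos(y)) = 3sin(x)/cos(y)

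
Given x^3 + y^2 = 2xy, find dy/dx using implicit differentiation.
Differentiate the relation implicitly: treat y = y(x) and apply the chain rule, so every y-derivative picks up a y' = dy/dx factor.

With everything moved to the left-hand side, differentiate term by term:
  d/dx[x^3] = 3x^2
  d/dx[-2xy] = -2x·y' - 2y
  d/dx[y^2] = 2y·y'

Separating the contributions that come from x directly and those that come through y:
  without y':      3x^2 - 2y
  multiplying y':  -2x + 2y

so (3x^2 - 2y) + (-2x + 2y)·y' = 0, and therefore
  dy/dx = -(3x^2 - 2y)/(-2x + 2y) = (3x^2/2 - y)/(x - y)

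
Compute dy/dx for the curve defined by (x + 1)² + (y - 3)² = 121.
Apply d/dx to both sides, remembering that y depends on x. Each occurrence of y therefore brings in a y' = dy/dx via the chain rule.

With F(x, y) equal to the left-hand side minus the right, differentiate F term by term:
  d/dx[(x + 1)^2] = 2x + 2
  d/dx[(y - 3)^2] = 2·y'(y - 3)
  d/dx[-121] = 0
Adding these up, d/dx[F] = 0 becomes
  (2x + 2) + (2y - 6)·y' = 0,
so isolating y',
  dy/dx = -(2x + 2)/(2y - 6) = (-x - 1)/(y - 3)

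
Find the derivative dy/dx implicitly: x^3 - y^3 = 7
Differentiate both sides with respect to x, treating y as y(x). By the chain rule, any term containing y contributes a factor of y' = dy/dx when we differentiate it.

Move every term to one side and write the relation as F(x, y) = 0. Term by term,
  d/dx[x^3] = 3x^2
  d/dx[-y^3] = -3y^2·y'
  d/dx[-7] = 0

The pieces without y' make up ∂F/∂x and the coefficient of y' is ∂F/∂y:
  ∂F/∂x = 3x^2,
  ∂F/∂y = -3y^2.

Since d/dx[F] = ∂F/∂x + (∂F/∂y)·y' = 0, solve for y':
  (∂F/∂y)·y' = -∂F/∂x
  dy/dx = -(∂F/∂x)/(∂F/∂y) = -(3x^2)/(-3y^2) = x^2/y^2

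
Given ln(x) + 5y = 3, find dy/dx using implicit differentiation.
Apply d/dx to both sides, remembering that y depends on x. Each occurrence of y therefore brings in a y' = dy/dx via the chain rule.

With F(x, y) equal to the left-hand side minus the right, differentiate F term by term:
  d/dx[5y] = 5·y'
  d/dx[ln(x)] = 1/x
  d/dx[-3] = 0
Adding these up, d/dx[F] = 0 becomes
  (1/x) + (5)·y' = 0,
so isolating y',
  dy/dx = -(1/x)/(5) = -1/(5x)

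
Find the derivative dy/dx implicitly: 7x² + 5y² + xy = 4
Differentiate both sides with respect to x, treating y as y(x). By the chain rule, any term containing y contributes a factor of y' = dy/dx when we differentiate it.

Move every term to one side and write the relation as F(x, y) = 0. Term by term,
  d/dx[7x^2] = 14x
  d/dx[xy] = x·y' + y
  d/dx[5y^2] = 10y·y'
  d/dx[-4] = 0

The pieces without y' make up ∂F/∂x and the coefficient of y' is ∂F/∂y:
  ∂F/∂x = 14x + y,
  ∂F/∂y = x + 10y.

Since d/dx[F] = ∂F/∂x + (∂F/∂y)·y' = 0, solve for y':
  (∂F/∂y)·y' = -∂F/∂x
  dy/dx = -(∂F/∂x)/(∂F/∂y) = -(14x + y)/(x + 10y) = (-14x - y)/(x + 10y)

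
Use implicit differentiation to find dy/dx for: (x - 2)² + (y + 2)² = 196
Differentiate the relation implicitly: treat y = y(x) and apply the chain rule, so every y-derivative picks up a y' = dy/dx factor.

With everything moved to the left-hand side, differentiate term by term:
  d/dx[(x - 2)^2] = 2x - 4
  d/dx[(y + 2)^2] = 2·y'(y + 2)
  d/dx[-196] = 0

Separating the contributions that come from x directly and those that come through y:
  without y':      2x - 4
  multiplying y':  2y + 4

so (2x - 4) + (2y + 4)·y' = 0, and therefore
  dy/dx = -(2x - 4)/(2y + 4) = (2 - x)/(y + 2)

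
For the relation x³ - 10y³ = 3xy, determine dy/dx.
Differentiate both sides with respect to x, treating y as y(x). By the chain rule, any term containing y contributes a factor of y' = dy/dx when we differentiate it.

Move every term to one side and write the relation as F(x, y) = 0. Term by term,
  d/dx[x^3] = 3x^2
  d/dx[-3xy] = -3x·y' - 3y
  d/dx[-10y^3] = -30y^2·y'

The pieces without y' make up ∂F/∂x and the coefficient of y' is ∂F/∂y:
  ∂F/∂x = 3x^2 - 3y,
  ∂F/∂y = -3x - 30y^2.

Since d/dx[F] = ∂F/∂x + (∂F/∂y)·y' = 0, solve for y':
  (∂F/∂y)·y' = -∂F/∂x
  dy/dx = -(∂F/∂x)/(∂F/∂y) = -(3x^2 - 3y)/(-3x - 30y^2) = (x^2 - y)/(x + 10y^2)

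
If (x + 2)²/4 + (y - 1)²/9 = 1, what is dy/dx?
Take d/dx of both sides. Since y is implicitly a function of x, the chain rule attaches a y' = dy/dx factor whenever we differentiate through y.

Set F(x, y) = (left side) − (right side), so the curve is F = 0. Differentiating each term of F:
  d/dx[(x + 2)^2/4] = x/2 + 1
  d/dx[(y - 1)^2/9] = 2·y'(y - 1)/9
  d/dx[-1] = 0

Collecting, the y'-free part is the partial derivative in x and the y' coefficient is the partial derivative in y:
  ∂F/∂x = x/2 + 1
  ∂F/∂y = 2y/9 - 2/9

so d/dx[F(x, y(x))] = ∂F/∂x + (∂F/∂y)·y' = 0. Rearranging,
  dy/dx = -(∂F/∂x)/(∂F/∂y) = -(x/2 + 1)/(2y/9 - 2/9)
        = -((x + 2)/2)/(2(y - 1)/9) = 9(-x - 2)/(4(y - 1))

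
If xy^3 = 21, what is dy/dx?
Differentiate both sides with respect to x, treating y as y(x). By the chain rule, any term containing y contributes a factor of y' = dy/dx when we differentiate it.

Move every term to one side and write the relation as F(x, y) = 0. Term by term,
  d/dx[xy^3] = 3xy^2·y' + y^3
  d/dx[-21] = 0

The pieces without y' make up ∂F/∂x and the coefficient of y' is ∂F/∂y:
  ∂F/∂x = y^3,
  ∂F/∂y = 3xy^2.

Since d/dx[F] = ∂F/∂x + (∂F/∂y)·y' = 0, solve for y':
  (∂F/∂y)·y' = -∂F/∂x
  dy/dx = -(∂F/∂x)/(∂F/∂y) = -(y^3)/(3xy^2) = -y/(3x)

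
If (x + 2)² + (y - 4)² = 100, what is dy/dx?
Apply d/dx to both sides, remembering that y depends on x. Each occurrence of y therefore brings in a y' = dy/dx via the chain rule.

With F(x, y) equal to the left-hand side minus the right, differentiate F term by term:
  d/dx[(x + 2)^2] = 2x + 4
  d/dx[(y - 4)^2] = 2·y'(y - 4)
  d/dx[-100] = 0
Adding these up, d/dx[F] = 0 becomes
  (2x + 4) + (2y - 8)·y' = 0,
so isolating y',
  dy/dx = -(2x + 4)/(2y - 8) = (-x - 2)/(y - 4)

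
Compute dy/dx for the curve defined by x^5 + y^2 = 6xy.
Differentiate both sides with respect to x, treating y as y(x). By the chain rule, any term containing y contributes a factor of y' = dy/dx when we differentiate it.

Move every term to one side and write the relation as F(x, y) = 0. Term by term,
  d/dx[x^5] = 5x^4
  d/dx[-6xy] = -6x·y' - 6y
  d/dx[y^2] = 2y·y'

The pieces without y' make up ∂F/∂x and the coefficient of y' is ∂F/∂y:
  ∂F/∂x = 5x^4 - 6y,
  ∂F/∂y = -6x + 2y.

Since d/dx[F] = ∂F/∂x + (∂F/∂y)·y' = 0, solve for y':
  (∂F/∂y)·y' = -∂F/∂x
  dy/dx = -(∂F/∂x)/(∂F/∂y) = -(5x^4 - 6y)/(-6x + 2y) = (5x^4 - 6y)/(2(3x - y))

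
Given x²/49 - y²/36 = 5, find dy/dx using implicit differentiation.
Apply d/dx to both sides, remembering that y depends on x. Each occurrence of y therefore brings in a y' = dy/dx via the chain rule.

With F(x, y) equal to the left-hand side minus the right, differentiate F term by term:
  d/dx[x^2/49] = 2x/49
  d/dx[-y^2/36] = -y·y'/18
  d/dx[-5] = 0
Adding these up, d/dx[F] = 0 becomes
  (2x/49) + (-y/18)·y' = 0,
so isolating y',
  dy/dx = -(2x/49)/(-y/18) = 36x/(49y)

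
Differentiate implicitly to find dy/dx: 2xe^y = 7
Differentiate the relation implicitly: treat y = y(x) and apply the chain rule, so every y-derivative picks up a y' = dy/dx factor.

With everything moved to the left-hand side, differentiate term by term:
  d/dx[2x·e^(y)] = 2x·y'·e^(y) + 2e^(y)
  d/dx[-7] = 0

Separating the contributions that come from x directly and those that come through y:
  without y':      2e^(y)
  multiplying y':  2x·e^(y)

so (2e^(y)) + (2x·e^(y))·y' = 0, and therefore
  dy/dx = -(2e^(y))/(2x·e^(y)) = -1/x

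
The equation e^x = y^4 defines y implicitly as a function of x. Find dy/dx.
Apply d/dx to both sides, remembering that y depends on x. Each occurrence of y therefore brings in a y' = dy/dx via the chain rule.

With F(x, y) equal to the left-hand side minus the right, differentiate F term by term:
  d/dx[-y^4] = -4y^3·y'
  d/dx[e^(x)] = e^(x)
Adding these up, d/dx[F] = 0 becomes
  (e^(x)) + (-4y^3)·y' = 0,
so isolating y',
  dy/dx = -(e^(x))/(-4y^3) = e^(x)/(4y^3)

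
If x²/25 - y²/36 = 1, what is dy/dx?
Differentiate both sides with respect to x, treating y as y(x). By the chain rule, any term containing y contributes a factor of y' = dy/dx when we differentiate it.

Move every term to one side and write the relation as F(x, y) = 0. Term by term,
  d/dx[x^2/25] = 2x/25
  d/dx[-y^2/36] = -y·y'/18
  d/dx[-1] = 0

The pieces without y' make up ∂F/∂x and the coefficient of y' is ∂F/∂y:
  ∂F/∂x = 2x/25,
  ∂F/∂y = -y/18.

Since d/dx[F] = ∂F/∂x + (∂F/∂y)·y' = 0, solve for y':
  (∂F/∂y)·y' = -∂F/∂x
  dy/dx = -(∂F/∂x)/(∂F/∂y) = -(2x/25)/(-y/18) = 36x/(25y)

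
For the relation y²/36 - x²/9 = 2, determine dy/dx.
Apply d/dx to both sides, remembering that y depends on x. Each occurrence of y therefore brings in a y' = dy/dx via the chain rule.

With F(x, y) equal to the left-hand side minus the right, differentiate F term by term:
  d/dx[-x^2/9] = -2x/9
  d/dx[y^2/36] = y·y'/18
  d/dx[-2] = 0
Adding these up, d/dx[F] = 0 becomes
  (-2x/9) + (y/18)·y' = 0,
so isolating y',
  dy/dx = -(-2x/9)/(y/18) = 4x/y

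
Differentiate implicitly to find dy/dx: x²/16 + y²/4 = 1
Differentiate the relation implicitly: treat y = y(x) and apply the chain rule, so every y-derivative picks up a y' = dy/dx factor.

With everything moved to the left-hand side, differentiate term by term:
  d/dx[x^2/16] = x/8
  d/dx[y^2/4] = y·y'/2
  d/dx[-1] = 0

Separating the contributions that come from x directly and those that come through y:
  without y':      x/8
  multiplying y':  y/2

so (x/8) + (y/2)·y' = 0, and therefore
  dy/dx = -(x/8)/(y/2) = -x/(4y)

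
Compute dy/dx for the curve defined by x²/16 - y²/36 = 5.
Differentiate the relation implicitly: treat y = y(x) and apply the chain rule, so every y-derivative picks up a y' = dy/dx factor.

With everything moved to the left-hand side, differentiate term by term:
  d/dx[x^2/16] = x/8
  d/dx[-y^2/36] = -y·y'/18
  d/dx[-5] = 0

Separating the contributions that come from x directly and those that come through y:
  without y':      x/8
  multiplying y':  -y/18

so (x/8) + (-y/18)·y' = 0, and therefore
  dy/dx = -(x/8)/(-y/18) = 9x/(4y)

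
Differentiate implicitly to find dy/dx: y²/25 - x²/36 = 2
Apply d/dx to both sides, remembering that y depends on x. Each occurrence of y therefore brings in a y' = dy/dx via the chain rule.

With F(x, y) equal to the left-hand side minus the right, differentiate F term by term:
  d/dx[-x^2/36] = -x/18
  d/dx[y^2/25] = 2y·y'/25
  d/dx[-2] = 0
Adding these up, d/dx[F] = 0 becomes
  (-x/18) + (2y/25)·y' = 0,
so isolating y',
  dy/dx = -(-x/18)/(2y/25) = 25x/(36y)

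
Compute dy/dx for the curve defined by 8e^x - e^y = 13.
Differentiate both sides with respect to x, treating y as y(x). By the chain rule, any term containing y contributes a factor of y' = dy/dx when we differentiate it.

Move every term to one side and write the relation as F(x, y) = 0. Term by term,
  d/dx[8e^(x)] = 8e^(x)
  d/dx[-e^(y)] = -y'·e^(y)
  d/dx[-13] = 0

The pieces without y' make up ∂F/∂x and the coefficient of y' is ∂F/∂y:
  ∂F/∂x = 8e^(x),
  ∂F/∂y = -e^(y).

Since d/dx[F] = ∂F/∂x + (∂F/∂y)·y' = 0, solve for y':
  (∂F/∂y)·y' = -∂F/∂x
  dy/dx = -(∂F/∂x)/(∂F/∂y) = -(8e^(x))/(-e^(y)) = 8e^(x - y)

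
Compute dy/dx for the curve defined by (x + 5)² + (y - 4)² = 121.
Differentiate both sides with respect to x, treating y as y(x). By the chain rule, any term containing y contributes a factor of y' = dy/dx when we differentiate it.

Move every term to one side and write the relation as F(x, y) = 0. Term by term,
  d/dx[(x + 5)^2] = 2x + 10
  d/dx[(y - 4)^2] = 2·y'(y - 4)
  d/dx[-121] = 0

The pieces without y' make up ∂F/∂x and the coefficient of y' is ∂F/∂y:
  ∂F/∂x = 2x + 10,
  ∂F/∂y = 2y - 8.

Since d/dx[F] = ∂F/∂x + (∂F/∂y)·y' = 0, solve for y':
  (∂F/∂y)·y' = -∂F/∂x
  dy/dx = -(∂F/∂x)/(∂F/∂y) = -(2x + 10)/(2y - 8) = (-x - 5)/(y - 4)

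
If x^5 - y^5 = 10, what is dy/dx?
Apply d/dx to both sides, remembering that y depends on x. Each occurrence of y therefore brings in a y' = dy/dx via the chain rule.

With F(x, y) equal to the left-hand side minus the right, differentiate F term by term:
  d/dx[x^5] = 5x^4
  d/dx[-y^5] = -5y^4·y'
  d/dx[-10] = 0
Adding these up, d/dx[F] = 0 becomes
  (5x^4) + (-5y^4)·y' = 0,
so isolating y',
  dy/dx = -(5x^4)/(-5y^4) = x^4/y^4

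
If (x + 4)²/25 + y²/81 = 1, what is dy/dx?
Take d/dx of both sides. Since y is implicitly a function of x, the chain rule attaches a y' = dy/dx factor whenever we differentiate through y.

Set F(x, y) = (left side) − (right side), so the curve is F = 0. Differentiating each term of F:
  d/dx[y^2/81] = 2y·y'/81
  d/dx[(x + 4)^2/25] = 2x/25 + 8/25
  d/dx[-1] = 0

Collecting, the y'-free part is the partial derivative in x and the y' coefficient is the partial derivative in y:
  ∂F/∂x = 2x/25 + 8/25
  ∂F/∂y = 2y/81

so d/dx[F(x, y(x))] = ∂F/∂x + (∂F/∂y)·y' = 0. Rearranging,
  dy/dx = -(∂F/∂x)/(∂F/∂y) = -(2x/25 + 8/25)/(2y/81)
        = -(2(x + 4)/25)/(2y/81) = 81(-x - 4)/(25y)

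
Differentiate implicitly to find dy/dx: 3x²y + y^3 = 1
Differentiate both sides with respect to x, treating y as y(x). By the chain rule, any term containing y contributes a factor of y' = dy/dx when we differentiate it.

Move every term to one side and write the relation as F(x, y) = 0. Term by term,
  d/dx[3x^2y] = 3x^2·y' + 6xy
  d/dx[y^3] = 3y^2·y'
  d/dx[-1] = 0

The pieces without y' make up ∂F/∂x and the coefficient of y' is ∂F/∂y:
  ∂F/∂x = 6xy,
  ∂F/∂y = 3x^2 + 3y^2.

Since d/dx[F] = ∂F/∂x + (∂F/∂y)·y' = 0, solve for y':
  (∂F/∂y)·y' = -∂F/∂x
  dy/dx = -(∂F/∂x)/(∂F/∂y) = -(6xy)/(3x^2 + 3y^2) = -2xy/(x^2 + y^2)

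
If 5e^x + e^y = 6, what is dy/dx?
Differentiate both sides with respect to x, treating y as y(x). By the chain rule, any term containing y contributes a factor of y' = dy/dx when we differentiate it.

Move every term to one side and write the relation as F(x, y) = 0. Term by term,
  d/dx[5e^(x)] = 5e^(x)
  d/dx[e^(y)] = y'·e^(y)
  d/dx[-6] = 0

The pieces without y' make up ∂F/∂x and the coefficient of y' is ∂F/∂y:
  ∂F/∂x = 5e^(x),
  ∂F/∂y = e^(y).

Since d/dx[F] = ∂F/∂x + (∂F/∂y)·y' = 0, solve for y':
  (∂F/∂y)·y' = -∂F/∂x
  dy/dx = -(∂F/∂x)/(∂F/∂y) = -(5e^(x))/(e^(y)) = -5e^(x - y)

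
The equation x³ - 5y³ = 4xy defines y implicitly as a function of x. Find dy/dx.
Differentiate the relation implicitly: treat y = y(x) and apply the chain rule, so every y-derivative picks up a y' = dy/dx factor.

With everything moved to the left-hand side, differentiate term by term:
  d/dx[x^3] = 3x^2
  d/dx[-4xy] = -4x·y' - 4y
  d/dx[-5y^3] = -15y^2·y'

Separating the contributions that come from x directly and those that come through y:
  without y':      3x^2 - 4y
  multiplying y':  -4x - 15y^2

so (3x^2 - 4y) + (-4x - 15y^2)·y' = 0, and therefore
  dy/dx = -(3x^2 - 4y)/(-4x - 15y^2) = (3x^2 - 4y)/(4x + 15y^2)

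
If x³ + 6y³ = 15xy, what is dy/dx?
Apply d/dx to both sides, remembering that y depends on x. Each occurrence of y therefore brings in a y' = dy/dx via the chain rule.

With F(x, y) equal to the left-hand side minus the right, differentiate F term by term:
  d/dx[x^3] = 3x^2
  d/dx[-15xy] = -15x·y' - 15y
  d/dx[6y^3] = 18y^2·y'
Adding these up, d/dx[F] = 0 becomes
  (3x^2 - 15y) + (-15x + 18y^2)·y' = 0,
so isolating y',
  dy/dx = -(3x^2 - 15y)/(-15x + 18y^2) = (x^2 - 5y)/(5x - 6y^2)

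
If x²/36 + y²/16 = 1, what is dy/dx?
Differentiate the relation implicitly: treat y = y(x) and apply the chain rule, so every y-derivative picks up a y' = dy/dx factor.

With everything moved to the left-hand side, differentiate term by term:
  d/dx[x^2/36] = x/18
  d/dx[y^2/16] = y·y'/8
  d/dx[-1] = 0

Separating the contributions that come from x directly and those that come through y:
  without y':      x/18
  multiplying y':  y/8

so (x/18) + (y/8)·y' = 0, and therefore
  dy/dx = -(x/18)/(y/8) = -4x/(9y)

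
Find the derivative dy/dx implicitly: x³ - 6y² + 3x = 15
Apply d/dx to both sides, remembering that y depends on x. Each occurrence of y therefore brings in a y' = dy/dx via the chain rule.

With F(x, y) equal to the left-hand side minus the right, differentiate F term by term:
  d/dx[x^3] = 3x^2
  d/dx[3x] = 3
  d/dx[-6y^2] = -12y·y'
  d/dx[-15] = 0
Adding these up, d/dx[F] = 0 becomes
  (3x^2 + 3) + (-12y)·y' = 0,
so isolating y',
  dy/dx = -(3x^2 + 3)/(-12y) = (x^2 + 1)/(4y)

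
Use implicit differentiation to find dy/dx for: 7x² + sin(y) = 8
Differentiate the relation implicitly: treat y = y(x) and apply the chain rule, so every y-derivative picks up a y' = dy/dx factor.

With everything moved to the left-hand side, differentiate term by term:
  d/dx[7x^2] = 14x
  d/dx[sin(y)] = y'·cos(y)
  d/dx[-8] = 0

Separating the contributions that come from x directly and those that come through y:
  without y':      14x
  multiplying y':  cos(y)

so (14x) + (cos(y))·y' = 0, and therefore
  dy/dx = -(14x)/(cos(y)) = -14x/cos(y)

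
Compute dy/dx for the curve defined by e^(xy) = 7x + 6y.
Differentiate both sides with respect to x, treating y as y(x). By the chain rule, any term containing y contributes a factor of y' = dy/dx when we differentiate it.

Move every term to one side and write the relation as F(x, y) = 0. Term by term,
  d/dx[-7x] = -7
  d/dx[-6y] = -6·y'
  d/dx[e^(xy)] = (x·y' + y)·e^(xy)

The pieces without y' make up ∂F/∂x and the coefficient of y' is ∂F/∂y:
  ∂F/∂x = y·e^(xy) - 7,
  ∂F/∂y = x·e^(xy) - 6.

Since d/dx[F] = ∂F/∂x + (∂F/∂y)·y' = 0, solve for y':
  (∂F/∂y)·y' = -∂F/∂x
  dy/dx = -(∂F/∂x)/(∂F/∂y) = -(y·e^(xy) - 7)/(x·e^(xy) - 6) = (-y·e^(xy) + 7)/(x·e^(xy) - 6)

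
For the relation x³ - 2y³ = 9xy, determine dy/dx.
Apply d/dx to both sides, remembering that y depends on x. Each occurrence of y therefore brings in a y' = dy/dx via the chain rule.

With F(x, y) equal to the left-hand side minus the right, differentiate F term by term:
  d/dx[x^3] = 3x^2
  d/dx[-9xy] = -9x·y' - 9y
  d/dx[-2y^3] = -6y^2·y'
Adding these up, d/dx[F] = 0 becomes
  (3x^2 - 9y) + (-9x - 6y^2)·y' = 0,
so isolating y',
  dy/dx = -(3x^2 - 9y)/(-9x - 6y^2) = (x^2 - 3y)/(3x + 2y^2)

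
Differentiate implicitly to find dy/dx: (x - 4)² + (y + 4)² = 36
Apply d/dx to both sides, remembering that y depends on x. Each occurrence of y therefore brings in a y' = dy/dx via the chain rule.

With F(x, y) equal to the left-hand side minus the right, differentiate F term by term:
  d/dx[(x - 4)^2] = 2x - 8
  d/dx[(y + 4)^2] = 2·y'(y + 4)
  d/dx[-36] = 0
Adding these up, d/dx[F] = 0 becomes
  (2x - 8) + (2y + 8)·y' = 0,
so isolating y',
  dy/dx = -(2x - 8)/(2y + 8) = (4 - x)/(y + 4)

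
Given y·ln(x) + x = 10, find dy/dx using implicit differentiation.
Differentiate both sides with respect to x, treating y as y(x). By the chain rule, any term containing y contributes a factor of y' = dy/dx when we differentiate it.

Move every term to one side and write the relation as F(x, y) = 0. Term by term,
  d/dx[x] = 1
  d/dx[y·ln(x)] = y'·ln(x) + y/x
  d/dx[-10] = 0

The pieces without y' make up ∂F/∂x and the coefficient of y' is ∂F/∂y:
  ∂F/∂x = 1 + y/x,
  ∂F/∂y = ln(x).

Since d/dx[F] = ∂F/∂x + (∂F/∂y)·y' = 0, solve for y':
  (∂F/∂y)·y' = -∂F/∂x
  dy/dx = -(∂F/∂x)/(∂F/∂y) = -(1 + y/x)/(ln(x))
        = -((x + y)/x)/(ln(x)) = (-x - y)/(x·ln(x))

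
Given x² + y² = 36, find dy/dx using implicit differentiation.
Take d/dx of both sides. Since y is implicitly a function of x, the chain rule attaches a y' = dy/dx factor whenever we differentiate through y.

Set F(x, y) = (left side) − (right side), so the curve is F = 0. Differentiating each term of F:
  d/dx[x^2] = 2x
  d/dx[y^2] = 2y·y'
  d/dx[-36] = 0

Collecting, the y'-free part is the partial derivative in x and the y' coefficient is the partial derivative in y:
  ∂F/∂x = 2x
  ∂F/∂y = 2y

so d/dx[F(x, y(x))] = ∂F/∂x + (∂F/∂y)·y' = 0. Rearranging,
  dy/dx = -(∂F/∂x)/(∂F/∂y) = -(2x)/(2y) = -x/y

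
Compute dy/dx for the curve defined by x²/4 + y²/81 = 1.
Differentiate the relation implicitly: treat y = y(x) and apply the chain rule, so every y-derivative picks up a y' = dy/dx factor.

With everything moved to the left-hand side, differentiate term by term:
  d/dx[x^2/4] = x/2
  d/dx[y^2/81] = 2y·y'/81
  d/dx[-1] = 0

Separating the contributions that come from x directly and those that come through y:
  without y':      x/2
  multiplying y':  2y/81

so (x/2) + (2y/81)·y' = 0, and therefore
  dy/dx = -(x/2)/(2y/81) = -81x/(4y)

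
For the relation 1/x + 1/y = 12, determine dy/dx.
Apply d/dx to both sides, remembering that y depends on x. Each occurrence of y therefore brings in a y' = dy/dx via the chain rule.

With F(x, y) equal to the left-hand side minus the right, differentiate F term by term:
  d/dx[1/y] = -y'/y^2
  d/dx[1/x] = -1/x^2
  d/dx[-12] = 0
Adding these up, d/dx[F] = 0 becomes
  (-1/x^2) + (-1/y^2)·y' = 0,
so isolating y',
  dy/dx = -(-1/x^2)/(-1/y^2) = -y^2/x^2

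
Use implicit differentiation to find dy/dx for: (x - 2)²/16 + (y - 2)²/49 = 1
Differentiate the relation implicitly: treat y = y(x) and apply the chain rule, so every y-derivative picks up a y' = dy/dx factor.

With everything moved to the left-hand side, differentiate term by term:
  d/dx[(x - 2)^2/16] = x/8 - 1/4
  d/dx[(y - 2)^2/49] = 2·y'(y - 2)/49
  d/dx[-1] = 0

Separating the contributions that come from x directly and those that come through y:
  without y':      x/8 - 1/4
  multiplying y':  2y/49 - 4/49

so (x/8 - 1/4) + (2y/49 - 4/49)·y' = 0, and therefore
  dy/dx = -(x/8 - 1/4)/(2y/49 - 4/49)
        = -((x - 2)/8)/(2(y - 2)/49) = 49(2 - x)/(16(y - 2))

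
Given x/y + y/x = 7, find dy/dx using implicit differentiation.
Apply d/dx to both sides, remembering that y depends on x. Each occurrence of y therefore brings in a y' = dy/dx via the chain rule.

With F(x, y) equal to the left-hand side minus the right, differentiate F term by term:
  d/dx[x/y] = -x·y'/y^2 + 1/y
  d/dx[y/x] = y'/x - y/x^2
  d/dx[-7] = 0
Adding these up, d/dx[F] = 0 becomes
  (1/y - y/x^2) + (-x/y^2 + 1/x)·y' = 0,
so isolating y',
  dy/dx = -(1/y - y/x^2)/(-x/y^2 + 1/x)
        = -((x - y)(x + y)/(x^2y))/(-(x - y)(x + y)/(xy^2)) = y/x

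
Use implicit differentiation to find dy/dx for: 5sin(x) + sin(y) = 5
Differentiate the relation implicitly: treat y = y(x) and apply the chain rule, so every y-derivative picks up a y' = dy/dx factor.

With everything moved to the left-hand side, differentiate term by term:
  d/dx[5sin(x)] = 5cos(x)
  d/dx[sin(y)] = y'·cos(y)
  d/dx[-5] = 0

Separating the contributions that come from x directly and those that come through y:
  without y':      5cos(x)
  multiplying y':  cos(y)

so (5cos(x)) + (cos(y))·y' = 0, and therefore
  dy/dx = -(5cos(x))/(cos(y)) = -5cos(x)/cos(y)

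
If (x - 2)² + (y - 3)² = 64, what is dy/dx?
Take d/dx of both sides. Since y is implicitly a function of x, the chain rule attaches a y' = dy/dx factor whenever we differentiate through y.

Set F(x, y) = (left side) − (right side), so the curve is F = 0. Differentiating each term of F:
  d/dx[(x - 2)^2] = 2x - 4
  d/dx[(y - 3)^2] = 2·y'(y - 3)
  d/dx[-64] = 0

Collecting, the y'-free part is the partial derivative in x and the y' coefficient is the partial derivative in y:
  ∂F/∂x = 2x - 4
  ∂F/∂y = 2y - 6

so d/dx[F(x, y(x))] = ∂F/∂x + (∂F/∂y)·y' = 0. Rearranging,
  dy/dx = -(∂F/∂x)/(∂F/∂y) = -(2x - 4)/(2y - 6) = (2 - x)/(y - 3)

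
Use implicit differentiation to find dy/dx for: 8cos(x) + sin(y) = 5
Differentiate both sides with respect to x, treating y as y(x). By the chain rule, any term containing y contributes a factor of y' = dy/dx when we differentiate it.

Move every term to one side and write the relation as F(x, y) = 0. Term by term,
  d/dx[sin(y)] = y'·cos(y)
  d/dx[8cos(x)] = -8sin(x)
  d/dx[-5] = 0

The pieces without y' make up ∂F/∂x and the coefficient of y' is ∂F/∂y:
  ∂F/∂x = -8sin(x),
  ∂F/∂y = cos(y).

Since d/dx[F] = ∂F/∂x + (∂F/∂y)·y' = 0, solve for y':
  (∂F/∂y)·y' = -∂F/∂x
  dy/dx = -(∂F/∂x)/(∂F/∂y) = -(-8sin(x))/(cos(y)) = 8sin(x)/cos(y)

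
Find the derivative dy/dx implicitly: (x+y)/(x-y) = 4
Take d/dx of both sides. Since y is implicitly a function of x, the chain rule attaches a y' = dy/dx factor whenever we differentiate through y.

Set F(x, y) = (left side) − (right side), so the curve is F = 0. Differentiating each term of F:
  d/dx[(x + y)/(x - y)] = (y' + 1)/(x - y) + (x + y)(y' - 1)/(x - y)^2
  d/dx[-4] = 0

Collecting, the y'-free part is the partial derivative in x and the y' coefficient is the partial derivative in y:
  ∂F/∂x = 1/(x - y) - (x + y)/(x - y)^2
  ∂F/∂y = 1/(x - y) + (x + y)/(x - y)^2

so d/dx[F(x, y(x))] = ∂F/∂x + (∂F/∂y)·y' = 0. Rearranging,
  dy/dx = -(∂F/∂x)/(∂F/∂y) = -(1/(x - y) - (x + y)/(x - y)^2)/(1/(x - y) + (x + y)/(x - y)^2)
        = -(-2y/(x - y)^2)/(2x/(x - y)^2) = y/x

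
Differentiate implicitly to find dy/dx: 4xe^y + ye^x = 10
Differentiate the relation implicitly: treat y = y(x) and apply the chain rule, so every y-derivative picks up a y' = dy/dx factor.

With everything moved to the left-hand side, differentiate term by term:
  d/dx[4x·e^(y)] = 4x·y'·e^(y) + 4e^(y)
  d/dx[y·e^(x)] = y·e^(x) + y'·e^(x)
  d/dx[-10] = 0

Separating the contributions that come from x directly and those that come through y:
  without y':      y·e^(x) + 4e^(y)
  multiplying y':  4x·e^(y) + e^(x)

so (y·e^(x) + 4e^(y)) + (4x·e^(y) + e^(x))·y' = 0, and therefore
  dy/dx = -(y·e^(x) + 4e^(y))/(4x·e^(y) + e^(x)) = (-y·e^(x) - 4e^(y))/(4x·e^(y) + e^(x))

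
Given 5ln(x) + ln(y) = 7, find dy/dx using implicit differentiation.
Take d/dx of both sides. Since y is implicitly a function of x, the chain rule attaches a y' = dy/dx factor whenever we differentiate through y.

Set F(x, y) = (left side) − (right side), so the curve is F = 0. Differentiating each term of F:
  d/dx[5ln(x)] = 5/x
  d/dx[ln(y)] = y'/y
  d/dx[-7] = 0

Collecting, the y'-free part is the partial derivative in x and the y' coefficient is the partial derivative in y:
  ∂F/∂x = 5/x
  ∂F/∂y = 1/y

so d/dx[F(x, y(x))] = ∂F/∂x + (∂F/∂y)·y' = 0. Rearranging,
  dy/dx = -(∂F/∂x)/(∂F/∂y) = -(5/x)/(1/y) = -5y/x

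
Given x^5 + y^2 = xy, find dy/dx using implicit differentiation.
Take d/dx of both sides. Since y is implicitly a function of x, the chain rule attaches a y' = dy/dx factor whenever we differentiate through y.

Set F(x, y) = (left side) − (right side), so the curve is F = 0. Differentiating each term of F:
  d/dx[x^5] = 5x^4
  d/dx[-xy] = -x·y' - y
  d/dx[y^2] = 2y·y'

Collecting, the y'-free part is the partial derivative in x and the y' coefficient is the partial derivative in y:
  ∂F/∂x = 5x^4 - y
  ∂F/∂y = -x + 2y

so d/dx[F(x, y(x))] = ∂F/∂x + (∂F/∂y)·y' = 0. Rearranging,
  dy/dx = -(∂F/∂x)/(∂F/∂y) = -(5x^4 - y)/(-x + 2y) = (5x^4 - y)/(x - 2y)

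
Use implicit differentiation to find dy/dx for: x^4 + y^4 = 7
Apply d/dx to both sides, remembering that y depends on x. Each occurrence of y therefore brings in a y' = dy/dx via the chain rule.

With F(x, y) equal to the left-hand side minus the right, differentiate F term by term:
  d/dx[x^4] = 4x^3
  d/dx[y^4] = 4y^3·y'
  d/dx[-7] = 0
Adding these up, d/dx[F] = 0 becomes
  (4x^3) + (4y^3)·y' = 0,
so isolating y',
  dy/dx = -(4x^3)/(4y^3) = -x^3/y^3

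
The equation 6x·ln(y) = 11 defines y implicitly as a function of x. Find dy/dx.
Apply d/dx to both sides, remembering that y depends on x. Each occurrence of y therefore brings in a y' = dy/dx via the chain rule.

With F(x, y) equal to the left-hand side minus the right, differentiate F term by term:
  d/dx[6x·ln(y)] = 6x·y'/y + 6ln(y)
  d/dx[-11] = 0
Adding these up, d/dx[F] = 0 becomes
  (6ln(y)) + (6x/y)·y' = 0,
so isolating y',
  dy/dx = -(6ln(y))/(6x/y) = -y·ln(y)/x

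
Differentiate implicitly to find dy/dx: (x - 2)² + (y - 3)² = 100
Differentiate both sides with respect to x, treating y as y(x). By the chain rule, any term containing y contributes a factor of y' = dy/dx when we differentiate it.

Move every term to one side and write the relation as F(x, y) = 0. Term by term,
  d/dx[(x - 2)^2] = 2x - 4
  d/dx[(y - 3)^2] = 2·y'(y - 3)
  d/dx[-100] = 0

The pieces without y' make up ∂F/∂x and the coefficient of y' is ∂F/∂y:
  ∂F/∂x = 2x - 4,
  ∂F/∂y = 2y - 6.

Since d/dx[F] = ∂F/∂x + (∂F/∂y)·y' = 0, solve for y':
  (∂F/∂y)·y' = -∂F/∂x
  dy/dx = -(∂F/∂x)/(∂F/∂y) = -(2x - 4)/(2y - 6) = (2 - x)/(y - 3)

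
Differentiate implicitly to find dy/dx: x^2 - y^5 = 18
Differentiate the relation implicitly: treat y = y(x) and apply the chain rule, so every y-derivative picks up a y' = dy/dx factor.

With everything moved to the left-hand side, differentiate term by term:
  d/dx[x^2] = 2x
  d/dx[-y^5] = -5y^4·y'
  d/dx[-18] = 0

Separating the contributions that come from x directly and those that come through y:
  without y':      2x
  multiplying y':  -5y^4

so (2x) + (-5y^4)·y' = 0, and therefore
  dy/dx = -(2x)/(-5y^4) = 2x/(5y^4)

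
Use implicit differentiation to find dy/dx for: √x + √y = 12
Take d/dx of both sides. Since y is implicitly a function of x, the chain rule attaches a y' = dy/dx factor whenever we differentiate through y.

Set F(x, y) = (left side) − (right side), so the curve is F = 0. Differentiating each term of F:
  d/dx[√(x)] = 1/(2√(x))
  d/dx[√(y)] = y'/(2√(y))
  d/dx[-12] = 0

Collecting, the y'-free part is the partial derivative in x and the y' coefficient is the partial derivative in y:
  ∂F/∂x = 1/(2√(x))
  ∂F/∂y = 1/(2√(y))

so d/dx[F(x, y(x))] = ∂F/∂x + (∂F/∂y)·y' = 0. Rearranging,
  dy/dx = -(∂F/∂x)/(∂F/∂y) = -(1/(2√(x)))/(1/(2√(y))) = -√(y)/√(x)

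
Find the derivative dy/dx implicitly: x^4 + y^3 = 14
Differentiate the relation implicitly: treat y = y(x) and apply the chain rule, so every y-derivative picks up a y' = dy/dx factor.

With everything moved to the left-hand side, differentiate term by term:
  d/dx[x^4] = 4x^3
  d/dx[y^3] = 3y^2·y'
  d/dx[-14] = 0

Separating the contributions that come from x directly and those that come through y:
  without y':      4x^3
  multiplying y':  3y^2

so (4x^3) + (3y^2)·y' = 0, and therefore
  dy/dx = -(4x^3)/(3y^2) = -4x^3/(3y^2)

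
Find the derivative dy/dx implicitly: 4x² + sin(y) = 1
Differentiate both sides with respect to x, treating y as y(x). By the chain rule, any term containing y contributes a factor of y' = dy/dx when we differentiate it.

Move every term to one side and write the relation as F(x, y) = 0. Term by term,
  d/dx[4x^2] = 8x
  d/dx[sin(y)] = y'·cos(y)
  d/dx[-1] = 0

The pieces without y' make up ∂F/∂x and the coefficient of y' is ∂F/∂y:
  ∂F/∂x = 8x,
  ∂F/∂y = cos(y).

Since d/dx[F] = ∂F/∂x + (∂F/∂y)·y' = 0, solve for y':
  (∂F/∂y)·y' = -∂F/∂x
  dy/dx = -(∂F/∂x)/(∂F/∂y) = -(8x)/(cos(y)) = -8x/cos(y)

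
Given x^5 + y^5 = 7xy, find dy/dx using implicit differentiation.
Differentiate the relation implicitly: treat y = y(x) and apply the chain rule, so every y-derivative picks up a y' = dy/dx factor.

With everything moved to the left-hand side, differentiate term by term:
  d/dx[x^5] = 5x^4
  d/dx[-7xy] = -7x·y' - 7y
  d/dx[y^5] = 5y^4·y'

Separating the contributions that come from x directly and those that come through y:
  without y':      5x^4 - 7y
  multiplying y':  -7x + 5y^4

so (5x^4 - 7y) + (-7x + 5y^4)·y' = 0, and therefore
  dy/dx = -(5x^4 - 7y)/(-7x + 5y^4) = (5x^4 - 7y)/(7x - 5y^4)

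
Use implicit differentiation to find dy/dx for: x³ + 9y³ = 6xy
Differentiate the relation implicitly: treat y = y(x) and apply the chain rule, so every y-derivative picks up a y' = dy/dx factor.

With everything moved to the left-hand side, differentiate term by term:
  d/dx[x^3] = 3x^2
  d/dx[-6xy] = -6x·y' - 6y
  d/dx[9y^3] = 27y^2·y'

Separating the contributions that come from x directly and those that come through y:
  without y':      3x^2 - 6y
  multiplying y':  -6x + 27y^2

so (3x^2 - 6y) + (-6x + 27y^2)·y' = 0, and therefore
  dy/dx = -(3x^2 - 6y)/(-6x + 27y^2) = (x^2 - 2y)/(2x - 9y^2)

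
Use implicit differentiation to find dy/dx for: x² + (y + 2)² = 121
Apply d/dx to both sides, remembering that y depends on x. Each occurrence of y therefore brings in a y' = dy/dx via the chain rule.

With F(x, y) equal to the left-hand side minus the right, differentiate F term by term:
  d/dx[x^2] = 2x
  d/dx[(y + 2)^2] = 2·y'(y + 2)
  d/dx[-121] = 0
Adding these up, d/dx[F] = 0 becomes
  (2x) + (2y + 4)·y' = 0,
so isolating y',
  dy/dx = -(2x)/(2y + 4) = -x/(y + 2)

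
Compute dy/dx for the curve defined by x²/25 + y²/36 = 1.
Take d/dx of both sides. Since y is implicitly a function of x, the chain rule attaches a y' = dy/dx factor whenever we differentiate through y.

Set F(x, y) = (left side) − (right side), so the curve is F = 0. Differentiating each term of F:
  d/dx[x^2/25] = 2x/25
  d/dx[y^2/36] = y·y'/18
  d/dx[-1] = 0

Collecting, the y'-free part is the partial derivative in x and the y' coefficient is the partial derivative in y:
  ∂F/∂x = 2x/25
  ∂F/∂y = y/18

so d/dx[F(x, y(x))] = ∂F/∂x + (∂F/∂y)·y' = 0. Rearranging,
  dy/dx = -(∂F/∂x)/(∂F/∂y) = -(2x/25)/(y/18) = -36x/(25y)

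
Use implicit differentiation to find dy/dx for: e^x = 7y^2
Take d/dx of both sides. Since y is implicitly a function of x, the chain rule attaches a y' = dy/dx factor whenever we differentiate through y.

Set F(x, y) = (left side) − (right side), so the curve is F = 0. Differentiating each term of F:
  d/dx[-7y^2] = -14y·y'
  d/dx[e^(x)] = e^(x)

Collecting, the y'-free part is the partial derivative in x and the y' coefficient is the partial derivative in y:
  ∂F/∂x = e^(x)
  ∂F/∂y = -14y

so d/dx[F(x, y(x))] = ∂F/∂x + (∂F/∂y)·y' = 0. Rearranging,
  dy/dx = -(∂F/∂x)/(∂F/∂y) = -(e^(x))/(-14y) = e^(x)/(14y)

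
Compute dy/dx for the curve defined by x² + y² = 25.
Differentiate the relation implicitly: treat y = y(x) and apply the chain rule, so every y-derivative picks up a y' = dy/dx factor.

With everything moved to the left-hand side, differentiate term by term:
  d/dx[x^2] = 2x
  d/dx[y^2] = 2y·y'
  d/dx[-25] = 0

Separating the contributions that come from x directly and those that come through y:
  without y':      2x
  multiplying y':  2y

so (2x) + (2y)·y' = 0, and therefore
  dy/dx = -(2x)/(2y) = -x/y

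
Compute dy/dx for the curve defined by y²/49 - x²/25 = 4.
Apply d/dx to both sides, remembering that y depends on x. Each occurrence of y therefore brings in a y' = dy/dx via the chain rule.

With F(x, y) equal to the left-hand side minus the right, differentiate F term by term:
  d/dx[-x^2/25] = -2x/25
  d/dx[y^2/49] = 2y·y'/49
  d/dx[-4] = 0
Adding these up, d/dx[F] = 0 becomes
  (-2x/25) + (2y/49)·y' = 0,
so isolating y',
  dy/dx = -(-2x/25)/(2y/49) = 49x/(25y)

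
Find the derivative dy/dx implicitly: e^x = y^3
Differentiate the relation implicitly: treat y = y(x) and apply the chain rule, so every y-derivative picks up a y' = dy/dx factor.

With everything moved to the left-hand side, differentiate term by term:
  d/dx[-y^3] = -3y^2·y'
  d/dx[e^(x)] = e^(x)

Separating the contributions that come from x directly and those that come through y:
  without y':      e^(x)
  multiplying y':  -3y^2

so (e^(x)) + (-3y^2)·y' = 0, and therefore
  dy/dx = -(e^(x))/(-3y^2) = e^(x)/(3y^2)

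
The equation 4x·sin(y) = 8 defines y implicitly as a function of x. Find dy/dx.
Differentiate both sides with respect to x, treating y as y(x). By the chain rule, any term containing y contributes a factor of y' = dy/dx when we differentiate it.

Move every term to one side and write the relation as F(x, y) = 0. Term by term,
  d/dx[4x·sin(y)] = 4x·y'·cos(y) + 4sin(y)
  d/dx[-8] = 0

The pieces without y' make up ∂F/∂x and the coefficient of y' is ∂F/∂y:
  ∂F/∂x = 4sin(y),
  ∂F/∂y = 4x·cos(y).

Since d/dx[F] = ∂F/∂x + (∂F/∂y)·y' = 0, solve for y':
  (∂F/∂y)·y' = -∂F/∂x
  dy/dx = -(∂F/∂x)/(∂F/∂y) = -(4sin(y))/(4x·cos(y)) = -tan(y)/x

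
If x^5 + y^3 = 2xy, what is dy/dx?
Apply d/dx to both sides, remembering that y depends on x. Each occurrence of y therefore brings in a y' = dy/dx via the chain rule.

With F(x, y) equal to the left-hand side minus the right, differentiate F term by term:
  d/dx[x^5] = 5x^4
  d/dx[-2xy] = -2x·y' - 2y
  d/dx[y^3] = 3y^2·y'
Adding these up, d/dx[F] = 0 becomes
  (5x^4 - 2y) + (-2x + 3y^2)·y' = 0,
so isolating y',
  dy/dx = -(5x^4 - 2y)/(-2x + 3y^2) = (5x^4 - 2y)/(2x - 3y^2)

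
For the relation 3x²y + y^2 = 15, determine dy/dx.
Apply d/dx to both sides, remembering that y depends on x. Each occurrence of y therefore brings in a y' = dy/dx via the chain rule.

With F(x, y) equal to the left-hand side minus the right, differentiate F term by term:
  d/dx[3x^2y] = 3x^2·y' + 6xy
  d/dx[y^2] = 2y·y'
  d/dx[-15] = 0
Adding these up, d/dx[F] = 0 becomes
  (6xy) + (3x^2 + 2y)·y' = 0,
so isolating y',
  dy/dx = -(6xy)/(3x^2 + 2y) = -6xy/(3x^2 + 2y)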